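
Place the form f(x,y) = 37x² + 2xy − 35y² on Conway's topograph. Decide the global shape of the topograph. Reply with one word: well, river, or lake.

D = b²−4ac = 2² − 4·37·(-35) = 5184
D = 72² is a perfect square ⇒ form factors over ℤ ⇒ lakes

lake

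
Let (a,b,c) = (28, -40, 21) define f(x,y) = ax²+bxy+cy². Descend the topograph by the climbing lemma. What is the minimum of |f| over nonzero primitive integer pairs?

translate: b→16 (≡-40 mod 56), so (28,-40,21)→(28,16,9)
flip: (28,16,9)→(9,-16,28)
translate: b→2 (≡-16 mod 18), so (9,-16,28)→(9,2,21)
reduced (well bottom): (9,2,21) with a≤c, −a<b≤a
well minimum = a = 9

9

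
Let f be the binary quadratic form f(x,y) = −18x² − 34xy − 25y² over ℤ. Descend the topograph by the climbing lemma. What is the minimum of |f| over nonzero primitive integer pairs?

translate: b→-2 (≡34 mod 36), so (18,34,25)→(18,-2,9)
flip: (18,-2,9)→(9,2,18)
reduced (well bottom): (9,2,18) with a≤c, −a<b≤a
well minimum |f| = |-9| = 9 (negative-definite)

9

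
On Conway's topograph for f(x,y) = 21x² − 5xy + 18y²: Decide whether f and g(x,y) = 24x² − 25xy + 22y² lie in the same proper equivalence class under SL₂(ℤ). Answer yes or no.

D₁ = -1487, D₂ = -1487
f: flip: (21,-5,18)→(18,5,21)
f: reduced (well bottom): (18,5,21) with a≤c, −a<b≤a
g: translate: b→23 (≡-25 mod 48), so (24,-25,22)→(24,23,21)
g: flip: (24,23,21)→(21,-23,24)
g: translate: b→19 (≡-23 mod 42), so (21,-23,24)→(21,19,22)
g: reduced (well bottom): (21,19,22) with a≤c, −a<b≤a
reduced forms (18, 5, 21) vs (21, 19, 22) ⇒ inequivalent

no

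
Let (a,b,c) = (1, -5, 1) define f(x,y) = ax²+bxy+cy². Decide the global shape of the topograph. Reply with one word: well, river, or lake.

D = b²−4ac = (-5)² − 4·1·1 = 21
D > 0 non-square ⇒ indefinite ⇒ periodic river

river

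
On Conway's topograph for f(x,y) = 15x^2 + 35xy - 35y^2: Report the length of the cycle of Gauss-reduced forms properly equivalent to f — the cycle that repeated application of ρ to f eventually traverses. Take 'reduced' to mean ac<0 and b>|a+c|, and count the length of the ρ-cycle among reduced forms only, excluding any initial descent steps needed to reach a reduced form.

D = 3325, ⌊√D⌋ = 57
river: ρ → (-35,35,15)
river: ρ → (15,55,-5)
river: ρ → (-5,55,15)
river: ρ → (15,35,-35)
ρ-cycle length = 4 (tail of 0 descent steps not counted)

4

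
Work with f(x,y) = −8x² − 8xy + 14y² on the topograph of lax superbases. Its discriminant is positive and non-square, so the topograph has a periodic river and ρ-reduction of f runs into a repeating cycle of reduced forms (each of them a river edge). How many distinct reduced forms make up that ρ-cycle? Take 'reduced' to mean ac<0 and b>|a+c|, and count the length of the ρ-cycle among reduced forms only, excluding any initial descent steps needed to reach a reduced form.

D = 512, ⌊√D⌋ = 22
descent: ρ → (14,8,-8)  [lands on river]
river: ρ → (-8,8,14)
river: ρ → (14,20,-2)
river: ρ → (-2,20,14)
ρ-cycle length = 4 (tail of 1 descent step not counted)

4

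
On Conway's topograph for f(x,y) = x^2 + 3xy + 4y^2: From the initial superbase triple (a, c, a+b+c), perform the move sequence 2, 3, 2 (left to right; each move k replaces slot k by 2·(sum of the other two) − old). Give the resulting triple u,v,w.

start (1,4,8) = (f(1,0),f(0,1),f(1,1))
replace slot 2: 2·(1+8) − 4 = 14 → (1,14,8)
replace slot 3: 2·(1+14) − 8 = 22 → (1,14,22)
replace slot 2: 2·(1+22) − 14 = 32 → (1,32,22)

1,32,22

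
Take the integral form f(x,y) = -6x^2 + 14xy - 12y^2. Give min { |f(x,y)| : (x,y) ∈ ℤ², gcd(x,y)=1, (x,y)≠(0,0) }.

translate: b→-2 (≡-14 mod 12), so (6,-14,12)→(6,-2,4)
flip: (6,-2,4)→(4,2,6)
reduced (well bottom): (4,2,6) with a≤c, −a<b≤a
well minimum |f| = |-4| = 4 (negative-definite)

4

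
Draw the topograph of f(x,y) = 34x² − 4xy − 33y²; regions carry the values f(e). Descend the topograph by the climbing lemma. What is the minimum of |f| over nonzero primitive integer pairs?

descent: ρ → (-33,4,34)  [lands on river]
river: ρ → (34,64,-3)
river: ρ → (-3,62,55)
river: ρ → (55,48,-10)
river: ρ → (-10,52,45)
river: ρ → (45,38,-17)
river: ρ → (-17,64,6)
river: ρ → (6,56,-57)
river: ρ → (-57,58,5)
river: ρ → (5,62,-33)
closes: descent 1, river 10
min |a| on river = 3

3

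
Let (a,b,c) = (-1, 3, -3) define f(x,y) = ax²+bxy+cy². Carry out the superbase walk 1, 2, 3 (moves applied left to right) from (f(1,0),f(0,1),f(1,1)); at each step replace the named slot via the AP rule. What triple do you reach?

start (-1,-3,-1) = (f(1,0),f(0,1),f(1,1))
replace slot 1: 2·((-3)+(-1)) − (-1) = -7 → (-7,-3,-1)
replace slot 2: 2·((-7)+(-1)) − (-3) = -13 → (-7,-13,-1)
replace slot 3: 2·((-7)+(-13)) − (-1) = -39 → (-7,-13,-39)

-7,-13,-39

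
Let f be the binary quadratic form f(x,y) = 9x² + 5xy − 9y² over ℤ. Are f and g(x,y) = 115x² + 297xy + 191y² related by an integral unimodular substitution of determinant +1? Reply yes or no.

D₁ = 349, D₂ = 349
river cycle of f (length 18): (-9, 13, 5), (5, 17, -3), (-3, 13, 15), (15, 17, -1), (-1, 17, 15), (15, 13, -3), (-3, 17, 5), (5, 13, -9), (-9, 5, 9), (9, 13, -5), … (8 more)
river cycle of g (length 18): (9, 5, -9), (-9, 13, 5), (5, 17, -3), (-3, 13, 15), (15, 17, -1), (-1, 17, 15), (15, 13, -3), (-3, 17, 5), (5, 13, -9), (-9, 5, 9), … (8 more)
cycles coincide ⇒ equivalent

yes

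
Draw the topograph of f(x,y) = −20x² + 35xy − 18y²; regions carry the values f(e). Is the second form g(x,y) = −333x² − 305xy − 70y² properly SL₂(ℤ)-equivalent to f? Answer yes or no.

D₁ = -215, D₂ = -215
f is negative-definite; reduce −f:
−f: translate: b→5 (≡-35 mod 40), so (20,-35,18)→(20,5,3)
−f: flip: (20,5,3)→(3,-5,20)
−f: translate: b→1 (≡-5 mod 6), so (3,-5,20)→(3,1,18)
−f: reduced (well bottom): (3,1,18) with a≤c, −a<b≤a
flip sign back: reduced form of f is (-3,-1,-18)
g is negative-definite; reduce −g:
−g: flip: (333,305,70)→(70,-305,333)
−g: translate: b→-25 (≡-305 mod 140), so (70,-305,333)→(70,-25,3)
−g: flip: (70,-25,3)→(3,25,70)
−g: translate: b→1 (≡25 mod 6), so (3,25,70)→(3,1,18)
−g: reduced (well bottom): (3,1,18) with a≤c, −a<b≤a
flip sign back: reduced form of g is (-3,-1,-18)
reduced forms (-3, -1, -18) vs (-3, -1, -18) ⇒ equivalent

yes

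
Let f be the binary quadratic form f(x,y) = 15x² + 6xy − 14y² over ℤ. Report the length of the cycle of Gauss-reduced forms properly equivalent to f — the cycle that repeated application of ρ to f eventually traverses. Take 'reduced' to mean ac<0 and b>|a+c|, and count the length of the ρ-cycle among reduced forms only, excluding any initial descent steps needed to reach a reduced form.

D = 876, ⌊√D⌋ = 29
river: ρ → (-14,22,7)
river: ρ → (7,20,-17)
river: ρ → (-17,14,10)
river: ρ → (10,26,-5)
river: ρ → (-5,24,15)
river: ρ → (15,6,-14)
ρ-cycle length = 6 (tail of 0 descent steps not counted)

6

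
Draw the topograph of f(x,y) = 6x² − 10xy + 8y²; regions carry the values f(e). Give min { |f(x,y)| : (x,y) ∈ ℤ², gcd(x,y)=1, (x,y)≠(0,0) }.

translate: b→2 (≡-10 mod 12), so (6,-10,8)→(6,2,4)
flip: (6,2,4)→(4,-2,6)
reduced (well bottom): (4,-2,6) with a≤c, −a<b≤a
well minimum = a = 4

4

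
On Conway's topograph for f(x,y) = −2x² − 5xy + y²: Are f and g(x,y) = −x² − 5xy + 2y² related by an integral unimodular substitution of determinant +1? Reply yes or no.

D₁ = 33, D₂ = 33
river cycle of f (length 4): (1, 5, -2), (-2, 3, 3), (3, 3, -2), (-2, 5, 1)
river cycle of g (length 4): (2, 5, -1), (-1, 5, 2), (2, 3, -3), (-3, 3, 2)
cycles differ ⇒ inequivalent

no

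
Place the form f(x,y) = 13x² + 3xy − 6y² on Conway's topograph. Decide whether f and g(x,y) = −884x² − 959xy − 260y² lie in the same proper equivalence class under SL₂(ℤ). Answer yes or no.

D₁ = 321, D₂ = 321
river cycle of f (length 6): (-6, 9, 10), (10, 11, -5), (-5, 9, 12), (12, 15, -2), (-2, 17, 4), (4, 15, -6)
river cycle of g (length 6): (-6, 9, 10), (10, 11, -5), (-5, 9, 12), (12, 15, -2), (-2, 17, 4), (4, 15, -6)
cycles coincide ⇒ equivalent

yes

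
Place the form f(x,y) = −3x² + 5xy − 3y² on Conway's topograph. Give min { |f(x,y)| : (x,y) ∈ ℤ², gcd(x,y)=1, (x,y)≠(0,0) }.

translate: b→1 (≡-5 mod 6), so (3,-5,3)→(3,1,1)
flip: (3,1,1)→(1,-1,3)
translate: b→1 (≡-1 mod 2), so (1,-1,3)→(1,1,3)
reduced (well bottom): (1,1,3) with a≤c, −a<b≤a
well minimum |f| = |-1| = 1 (negative-definite)

1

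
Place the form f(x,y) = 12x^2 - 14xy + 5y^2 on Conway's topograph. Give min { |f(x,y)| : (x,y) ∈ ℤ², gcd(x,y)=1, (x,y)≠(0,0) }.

translate: b→10 (≡-14 mod 24), so (12,-14,5)→(12,10,3)
flip: (12,10,3)→(3,-10,12)
translate: b→2 (≡-10 mod 6), so (3,-10,12)→(3,2,4)
reduced (well bottom): (3,2,4) with a≤c, −a<b≤a
well minimum = a = 3

3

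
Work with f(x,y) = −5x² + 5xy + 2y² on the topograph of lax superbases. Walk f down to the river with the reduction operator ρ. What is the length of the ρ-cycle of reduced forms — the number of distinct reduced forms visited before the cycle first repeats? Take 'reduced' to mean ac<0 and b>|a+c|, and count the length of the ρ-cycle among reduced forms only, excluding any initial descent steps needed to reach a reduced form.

D = 65, ⌊√D⌋ = 8
river: ρ → (2,7,-2)
river: ρ → (-2,5,5)
river: ρ → (5,5,-2)
river: ρ → (-2,7,2)
river: ρ → (2,5,-5)
river: ρ → (-5,5,2)
ρ-cycle length = 6 (tail of 0 descent steps not counted)

6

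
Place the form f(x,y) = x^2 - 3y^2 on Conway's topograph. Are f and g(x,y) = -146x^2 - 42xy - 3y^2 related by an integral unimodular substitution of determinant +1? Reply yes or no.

D₁ = 12, D₂ = 12
river cycle of f (length 2): (1, 2, -2), (-2, 2, 1)
river cycle of g (length 2): (1, 2, -2), (-2, 2, 1)
cycles coincide ⇒ equivalent

yes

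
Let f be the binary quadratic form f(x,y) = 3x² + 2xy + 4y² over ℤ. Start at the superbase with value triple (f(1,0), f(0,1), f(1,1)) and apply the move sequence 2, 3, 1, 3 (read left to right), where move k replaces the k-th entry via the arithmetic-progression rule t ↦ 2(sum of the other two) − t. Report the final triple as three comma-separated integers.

start (3,4,9) = (f(1,0),f(0,1),f(1,1))
replace slot 2: 2·(3+9) − 4 = 20 → (3,20,9)
replace slot 3: 2·(3+20) − 9 = 37 → (3,20,37)
replace slot 1: 2·(20+37) − 3 = 111 → (111,20,37)
replace slot 3: 2·(111+20) − 37 = 225 → (111,20,225)

111,20,225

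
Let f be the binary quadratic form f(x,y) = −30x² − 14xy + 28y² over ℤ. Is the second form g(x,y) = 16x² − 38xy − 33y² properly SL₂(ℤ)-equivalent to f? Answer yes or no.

D₁ = 3556, D₂ = 3556
river cycle of f (length 42): (28, 14, -30), (-30, 46, 12), (12, 50, -22), (-22, 38, 24), (24, 58, -2), (-2, 58, 24), (24, 38, -22), (-22, 50, 12), (12, 46, -30), (-30, 14, 28), … (32 more)
river cycle of g (length 42): (-33, 38, 16), (16, 58, -3), (-3, 56, 35), (35, 14, -24), (-24, 34, 25), (25, 16, -33), (-33, 50, 8), (8, 46, -45), (-45, 44, 9), (9, 46, -40), … (32 more)
cycles differ ⇒ inequivalent

no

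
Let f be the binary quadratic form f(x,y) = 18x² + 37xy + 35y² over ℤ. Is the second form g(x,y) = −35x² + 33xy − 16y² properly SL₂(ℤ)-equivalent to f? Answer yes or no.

D₁ = -1151, D₂ = -1151
f: translate: b→1 (≡37 mod 36), so (18,37,35)→(18,1,16)
f: flip: (18,1,16)→(16,-1,18)
f: reduced (well bottom): (16,-1,18) with a≤c, −a<b≤a
g is negative-definite; reduce −g:
−g: flip: (35,-33,16)→(16,33,35)
−g: translate: b→1 (≡33 mod 32), so (16,33,35)→(16,1,18)
−g: reduced (well bottom): (16,1,18) with a≤c, −a<b≤a
flip sign back: reduced form of g is (-16,-1,-18)
reduced forms (16, -1, 18) vs (-16, -1, -18) ⇒ inequivalent

no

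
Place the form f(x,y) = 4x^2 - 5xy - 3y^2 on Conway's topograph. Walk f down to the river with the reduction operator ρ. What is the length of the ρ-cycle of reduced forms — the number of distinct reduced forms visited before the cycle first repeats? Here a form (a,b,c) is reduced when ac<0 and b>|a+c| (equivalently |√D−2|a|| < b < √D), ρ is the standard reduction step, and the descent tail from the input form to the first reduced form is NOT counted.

D = 73, ⌊√D⌋ = 8
descent: ρ → (-3,5,4)  [lands on river]
river: ρ → (4,3,-4)
river: ρ → (-4,5,3)
river: ρ → (3,7,-2)
river: ρ → (-2,5,6)
river: ρ → (6,7,-1)
river: ρ → (-1,7,6)
river: ρ → (6,5,-2)
river: ρ → (-2,7,3)
river: ρ → (3,5,-4)
river: ρ → (-4,3,4)
river: ρ → (4,5,-3)
river: ρ → (-3,7,2)
river: ρ → (2,5,-6)
river: ρ → (-6,7,1)
river: ρ → (1,7,-6)
river: ρ → (-6,5,2)
river: ρ → (2,7,-3)
ρ-cycle length = 18 (tail of 1 descent step not counted)

18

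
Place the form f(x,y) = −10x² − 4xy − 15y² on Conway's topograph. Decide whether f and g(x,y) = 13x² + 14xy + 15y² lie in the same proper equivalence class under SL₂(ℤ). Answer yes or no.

D₁ = -584, D₂ = -584
f is negative-definite; reduce −f:
−f: reduced (well bottom): (10,4,15) with a≤c, −a<b≤a
flip sign back: reduced form of f is (-10,-4,-15)
g: translate: b→-12 (≡14 mod 26), so (13,14,15)→(13,-12,14)
g: reduced (well bottom): (13,-12,14) with a≤c, −a<b≤a
reduced forms (-10, -4, -15) vs (13, -12, 14) ⇒ inequivalent

no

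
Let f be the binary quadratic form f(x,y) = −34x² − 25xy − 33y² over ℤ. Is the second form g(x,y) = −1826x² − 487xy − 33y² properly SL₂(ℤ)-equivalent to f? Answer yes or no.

D₁ = -3863, D₂ = -3863
f is negative-definite; reduce −f:
−f: flip: (34,25,33)→(33,-25,34)
−f: reduced (well bottom): (33,-25,34) with a≤c, −a<b≤a
flip sign back: reduced form of f is (-33,25,-34)
g is negative-definite; reduce −g:
−g: flip: (1826,487,33)→(33,-487,1826)
−g: translate: b→-25 (≡-487 mod 66), so (33,-487,1826)→(33,-25,34)
−g: reduced (well bottom): (33,-25,34) with a≤c, −a<b≤a
flip sign back: reduced form of g is (-33,25,-34)
reduced forms (-33, 25, -34) vs (-33, 25, -34) ⇒ equivalent

yes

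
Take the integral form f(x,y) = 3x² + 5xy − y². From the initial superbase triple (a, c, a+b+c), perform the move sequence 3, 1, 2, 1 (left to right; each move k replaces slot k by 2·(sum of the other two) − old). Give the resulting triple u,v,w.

start (3,-1,7) = (f(1,0),f(0,1),f(1,1))
replace slot 3: 2·(3+(-1)) − 7 = -3 → (3,-1,-3)
replace slot 1: 2·((-1)+(-3)) − 3 = -11 → (-11,-1,-3)
replace slot 2: 2·((-11)+(-3)) − (-1) = -27 → (-11,-27,-3)
replace slot 1: 2·((-27)+(-3)) − (-11) = -49 → (-49,-27,-3)

-49,-27,-3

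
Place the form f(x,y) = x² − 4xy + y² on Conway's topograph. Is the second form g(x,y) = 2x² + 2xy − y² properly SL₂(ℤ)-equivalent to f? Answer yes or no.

D₁ = 12, D₂ = 12
river cycle of f (length 2): (1, 2, -2), (-2, 2, 1)
river cycle of g (length 2): (-1, 2, 2), (2, 2, -1)
cycles differ ⇒ inequivalent

no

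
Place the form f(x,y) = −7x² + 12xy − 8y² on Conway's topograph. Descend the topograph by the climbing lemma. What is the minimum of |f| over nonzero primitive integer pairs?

translate: b→2 (≡-12 mod 14), so (7,-12,8)→(7,2,3)
flip: (7,2,3)→(3,-2,7)
reduced (well bottom): (3,-2,7) with a≤c, −a<b≤a
well minimum |f| = |-3| = 3 (negative-definite)

3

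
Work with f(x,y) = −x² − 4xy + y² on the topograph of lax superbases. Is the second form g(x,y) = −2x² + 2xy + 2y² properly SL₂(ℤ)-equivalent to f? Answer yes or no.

D₁ = 20, D₂ = 20
river cycle of f (length 2): (1, 4, -1), (-1, 4, 1)
river cycle of g (length 2): (2, 2, -2), (-2, 2, 2)
cycles differ ⇒ inequivalent

no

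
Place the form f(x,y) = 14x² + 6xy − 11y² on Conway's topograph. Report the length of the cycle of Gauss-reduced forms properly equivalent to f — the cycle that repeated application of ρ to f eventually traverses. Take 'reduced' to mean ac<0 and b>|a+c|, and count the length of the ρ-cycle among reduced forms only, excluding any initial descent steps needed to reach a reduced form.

D = 652, ⌊√D⌋ = 25
river: ρ → (-11,16,9)
river: ρ → (9,20,-7)
river: ρ → (-7,22,6)
river: ρ → (6,14,-19)
river: ρ → (-19,24,1)
river: ρ → (1,24,-19)
river: ρ → (-19,14,6)
river: ρ → (6,22,-7)
river: ρ → (-7,20,9)
river: ρ → (9,16,-11)
river: ρ → (-11,6,14)
river: ρ → (14,22,-3)
river: ρ → (-3,20,21)
river: ρ → (21,22,-2)
river: ρ → (-2,22,21)
river: ρ → (21,20,-3)
river: ρ → (-3,22,14)
river: ρ → (14,6,-11)
ρ-cycle length = 18 (tail of 0 descent steps not counted)

18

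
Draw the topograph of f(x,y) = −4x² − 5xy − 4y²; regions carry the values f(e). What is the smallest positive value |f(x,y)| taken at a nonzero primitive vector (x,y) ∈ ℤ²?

translate: b→-3 (≡5 mod 8), so (4,5,4)→(4,-3,3)
flip: (4,-3,3)→(3,3,4)
reduced (well bottom): (3,3,4) with a≤c, −a<b≤a
well minimum |f| = |-3| = 3 (negative-definite)

3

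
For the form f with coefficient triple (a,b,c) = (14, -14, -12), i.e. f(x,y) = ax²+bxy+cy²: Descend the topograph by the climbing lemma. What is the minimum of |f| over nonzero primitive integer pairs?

descent: ρ → (-12,14,14)  [lands on river]
river: ρ → (14,14,-12)
river: ρ → (-12,10,16)
river: ρ → (16,22,-6)
river: ρ → (-6,26,8)
river: ρ → (8,22,-12)
river: ρ → (-12,26,4)
river: ρ → (4,22,-24)
river: ρ → (-24,26,2)
river: ρ → (2,26,-24)
river: ρ → (-24,22,4)
river: ρ → (4,26,-12)
river: ρ → (-12,22,8)
river: ρ → (8,26,-6)
river: ρ → (-6,22,16)
river: ρ → (16,10,-12)
closes: descent 1, river 16
min |a| on river = 2

2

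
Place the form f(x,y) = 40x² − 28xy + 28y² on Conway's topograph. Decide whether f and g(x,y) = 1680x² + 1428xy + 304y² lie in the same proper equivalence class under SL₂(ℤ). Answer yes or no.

D₁ = -3696, D₂ = -3696
f: flip: (40,-28,28)→(28,28,40)
f: reduced (well bottom): (28,28,40) with a≤c, −a<b≤a
g: flip: (1680,1428,304)→(304,-1428,1680)
g: translate: b→-212 (≡-1428 mod 608), so (304,-1428,1680)→(304,-212,40)
g: flip: (304,-212,40)→(40,212,304)
g: translate: b→-28 (≡212 mod 80), so (40,212,304)→(40,-28,28)
g: flip: (40,-28,28)→(28,28,40)
g: reduced (well bottom): (28,28,40) with a≤c, −a<b≤a
reduced forms (28, 28, 40) vs (28, 28, 40) ⇒ equivalent

yes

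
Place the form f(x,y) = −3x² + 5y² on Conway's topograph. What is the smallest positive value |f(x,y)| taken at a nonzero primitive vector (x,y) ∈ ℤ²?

descent: ρ → (5,0,-3)
descent: ρ → (-3,6,2)  [lands on river]
river: ρ → (2,6,-3)
closes: descent 2, river 2
min |a| on river = 2

2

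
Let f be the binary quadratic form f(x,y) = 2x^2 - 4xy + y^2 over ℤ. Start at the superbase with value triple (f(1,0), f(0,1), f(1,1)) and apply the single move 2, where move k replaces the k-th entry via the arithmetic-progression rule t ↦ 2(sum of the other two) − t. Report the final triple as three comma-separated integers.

start (2,1,-1) = (f(1,0),f(0,1),f(1,1))
replace slot 2: 2·(2+(-1)) − 1 = 1 → (2,1,-1)

2,1,-1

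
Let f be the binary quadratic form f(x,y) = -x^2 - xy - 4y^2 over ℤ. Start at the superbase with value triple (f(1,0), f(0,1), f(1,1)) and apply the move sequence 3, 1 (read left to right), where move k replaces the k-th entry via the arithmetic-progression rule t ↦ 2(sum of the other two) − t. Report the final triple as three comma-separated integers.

start (-1,-4,-6) = (f(1,0),f(0,1),f(1,1))
replace slot 3: 2·((-1)+(-4)) − (-6) = -4 → (-1,-4,-4)
replace slot 1: 2·((-4)+(-4)) − (-1) = -15 → (-15,-4,-4)

-15,-4,-4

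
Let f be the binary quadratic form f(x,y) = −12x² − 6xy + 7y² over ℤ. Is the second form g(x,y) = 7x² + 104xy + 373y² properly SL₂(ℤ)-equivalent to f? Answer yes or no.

D₁ = 372, D₂ = 372
river cycle of f (length 10): (7, 6, -12), (-12, 18, 1), (1, 18, -12), (-12, 6, 7), (7, 8, -11), (-11, 14, 4), (4, 18, -3), (-3, 18, 4), (4, 14, -11), (-11, 8, 7)
river cycle of g (length 10): (7, 6, -12), (-12, 18, 1), (1, 18, -12), (-12, 6, 7), (7, 8, -11), (-11, 14, 4), (4, 18, -3), (-3, 18, 4), (4, 14, -11), (-11, 8, 7)
cycles coincide ⇒ equivalent

yes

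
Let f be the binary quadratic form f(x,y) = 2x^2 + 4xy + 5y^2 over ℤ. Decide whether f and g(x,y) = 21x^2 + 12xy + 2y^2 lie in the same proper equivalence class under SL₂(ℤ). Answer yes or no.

D₁ = -24, D₂ = -24
f: translate: b→0 (≡4 mod 4), so (2,4,5)→(2,0,3)
f: reduced (well bottom): (2,0,3) with a≤c, −a<b≤a
g: flip: (21,12,2)→(2,-12,21)
g: translate: b→0 (≡-12 mod 4), so (2,-12,21)→(2,0,3)
g: reduced (well bottom): (2,0,3) with a≤c, −a<b≤a
reduced forms (2, 0, 3) vs (2, 0, 3) ⇒ equivalent

yes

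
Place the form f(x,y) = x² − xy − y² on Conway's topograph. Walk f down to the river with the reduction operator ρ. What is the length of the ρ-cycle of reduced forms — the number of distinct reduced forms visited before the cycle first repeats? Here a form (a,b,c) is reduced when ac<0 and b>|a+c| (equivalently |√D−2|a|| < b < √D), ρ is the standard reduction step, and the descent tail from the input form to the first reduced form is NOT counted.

D = 5, ⌊√D⌋ = 2
descent: ρ → (-1,1,1)  [lands on river]
river: ρ → (1,1,-1)
ρ-cycle length = 2 (tail of 1 descent step not counted)

2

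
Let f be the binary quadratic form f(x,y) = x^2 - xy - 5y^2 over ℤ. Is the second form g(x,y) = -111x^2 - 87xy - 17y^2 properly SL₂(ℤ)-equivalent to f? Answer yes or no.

D₁ = 21, D₂ = 21
river cycle of f (length 2): (1, 3, -3), (-3, 3, 1)
river cycle of g (length 2): (-3, 3, 1), (1, 3, -3)
cycles coincide ⇒ equivalent

yes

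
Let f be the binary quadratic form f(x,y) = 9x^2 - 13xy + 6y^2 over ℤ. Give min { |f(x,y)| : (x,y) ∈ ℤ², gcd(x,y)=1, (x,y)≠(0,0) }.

translate: b→5 (≡-13 mod 18), so (9,-13,6)→(9,5,2)
flip: (9,5,2)→(2,-5,9)
translate: b→-1 (≡-5 mod 4), so (2,-5,9)→(2,-1,6)
reduced (well bottom): (2,-1,6) with a≤c, −a<b≤a
well minimum = a = 2

2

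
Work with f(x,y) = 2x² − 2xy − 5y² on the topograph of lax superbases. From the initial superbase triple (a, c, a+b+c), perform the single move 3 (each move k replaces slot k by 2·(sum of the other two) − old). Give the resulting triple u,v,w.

start (2,-5,-5) = (f(1,0),f(0,1),f(1,1))
replace slot 3: 2·(2+(-5)) − (-5) = -1 → (2,-5,-1)

2,-5,-1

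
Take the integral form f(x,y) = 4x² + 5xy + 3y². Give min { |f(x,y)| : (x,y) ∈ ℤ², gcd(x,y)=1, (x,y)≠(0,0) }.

translate: b→-3 (≡5 mod 8), so (4,5,3)→(4,-3,2)
flip: (4,-3,2)→(2,3,4)
translate: b→-1 (≡3 mod 4), so (2,3,4)→(2,-1,3)
reduced (well bottom): (2,-1,3) with a≤c, −a<b≤a
well minimum = a = 2

2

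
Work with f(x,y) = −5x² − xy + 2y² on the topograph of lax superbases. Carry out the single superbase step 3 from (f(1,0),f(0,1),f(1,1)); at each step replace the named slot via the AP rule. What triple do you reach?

start (-5,2,-4) = (f(1,0),f(0,1),f(1,1))
replace slot 3: 2·((-5)+2) − (-4) = -2 → (-5,2,-2)

-5,2,-2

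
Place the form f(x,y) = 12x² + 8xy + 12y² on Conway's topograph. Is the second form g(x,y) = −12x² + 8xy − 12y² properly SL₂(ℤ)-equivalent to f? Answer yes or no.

D₁ = -512, D₂ = -512
f: reduced (well bottom): (12,8,12) with a≤c, −a<b≤a
g is negative-definite; reduce −g:
−g: flip: (12,-8,12)→(12,8,12)
−g: reduced (well bottom): (12,8,12) with a≤c, −a<b≤a
flip sign back: reduced form of g is (-12,-8,-12)
reduced forms (12, 8, 12) vs (-12, -8, -12) ⇒ inequivalent

no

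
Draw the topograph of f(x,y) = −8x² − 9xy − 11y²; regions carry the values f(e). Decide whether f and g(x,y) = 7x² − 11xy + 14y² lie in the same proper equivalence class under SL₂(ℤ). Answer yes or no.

D₁ = -271, D₂ = -271
f is negative-definite; reduce −f:
−f: translate: b→-7 (≡9 mod 16), so (8,9,11)→(8,-7,10)
−f: reduced (well bottom): (8,-7,10) with a≤c, −a<b≤a
flip sign back: reduced form of f is (-8,7,-10)
g: translate: b→3 (≡-11 mod 14), so (7,-11,14)→(7,3,10)
g: reduced (well bottom): (7,3,10) with a≤c, −a<b≤a
reduced forms (-8, 7, -10) vs (7, 3, 10) ⇒ inequivalent

no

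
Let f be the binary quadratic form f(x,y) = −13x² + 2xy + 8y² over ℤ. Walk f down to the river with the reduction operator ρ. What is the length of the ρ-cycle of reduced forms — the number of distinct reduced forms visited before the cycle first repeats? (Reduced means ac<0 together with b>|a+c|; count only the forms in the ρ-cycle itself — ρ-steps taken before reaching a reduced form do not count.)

D = 420, ⌊√D⌋ = 20
descent: ρ → (8,14,-7)  [lands on river]
river: ρ → (-7,14,8)
river: ρ → (8,18,-3)
river: ρ → (-3,18,8)
ρ-cycle length = 4 (tail of 1 descent step not counted)

4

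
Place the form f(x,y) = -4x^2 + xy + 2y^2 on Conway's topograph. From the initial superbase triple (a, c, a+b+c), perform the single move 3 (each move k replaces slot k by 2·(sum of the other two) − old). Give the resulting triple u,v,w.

start (-4,2,-1) = (f(1,0),f(0,1),f(1,1))
replace slot 3: 2·((-4)+2) − (-1) = -3 → (-4,2,-3)

-4,2,-3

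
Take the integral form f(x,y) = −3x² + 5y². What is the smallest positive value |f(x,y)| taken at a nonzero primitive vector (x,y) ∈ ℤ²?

descent: ρ → (5,0,-3)
descent: ρ → (-3,6,2)  [lands on river]
river: ρ → (2,6,-3)
closes: descent 2, river 2
min |a| on river = 2

2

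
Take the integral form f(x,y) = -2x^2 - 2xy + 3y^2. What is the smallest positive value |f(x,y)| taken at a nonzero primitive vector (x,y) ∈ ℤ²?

descent: ρ → (3,2,-2)  [lands on river]
river: ρ → (-2,2,3)
river: ρ → (3,4,-1)
river: ρ → (-1,4,3)
closes: descent 1, river 4
min |a| on river = 1

1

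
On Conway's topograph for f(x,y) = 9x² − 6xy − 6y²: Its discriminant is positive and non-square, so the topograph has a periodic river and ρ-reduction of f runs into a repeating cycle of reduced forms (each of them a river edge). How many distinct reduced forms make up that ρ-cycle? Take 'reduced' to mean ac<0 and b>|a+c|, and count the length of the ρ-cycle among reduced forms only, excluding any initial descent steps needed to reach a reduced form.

D = 252, ⌊√D⌋ = 15
descent: ρ → (-6,6,9)  [lands on river]
river: ρ → (9,12,-3)
river: ρ → (-3,12,9)
river: ρ → (9,6,-6)
ρ-cycle length = 4 (tail of 1 descent step not counted)

4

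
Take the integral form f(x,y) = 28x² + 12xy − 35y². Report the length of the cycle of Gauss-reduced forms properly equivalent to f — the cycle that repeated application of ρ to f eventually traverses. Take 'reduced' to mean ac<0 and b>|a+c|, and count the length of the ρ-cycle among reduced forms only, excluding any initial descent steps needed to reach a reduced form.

D = 4064, ⌊√D⌋ = 63
river: ρ → (-35,58,5)
river: ρ → (5,62,-11)
river: ρ → (-11,48,40)
river: ρ → (40,32,-19)
river: ρ → (-19,44,28)
river: ρ → (28,12,-35)
ρ-cycle length = 6 (tail of 0 descent steps not counted)

6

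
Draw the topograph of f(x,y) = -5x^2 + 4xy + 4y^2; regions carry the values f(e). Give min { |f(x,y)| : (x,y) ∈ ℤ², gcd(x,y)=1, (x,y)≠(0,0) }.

river: ρ → (4,4,-5)
river: ρ → (-5,6,3)
river: ρ → (3,6,-5)
river: ρ → (-5,4,4)
closes: descent 0, river 4
min |a| on river = 3

3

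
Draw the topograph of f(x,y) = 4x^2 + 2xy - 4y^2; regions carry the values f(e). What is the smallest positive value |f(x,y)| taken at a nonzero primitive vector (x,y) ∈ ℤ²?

river: ρ → (-4,6,2)
river: ρ → (2,6,-4)
river: ρ → (-4,2,4)
river: ρ → (4,6,-2)
river: ρ → (-2,6,4)
river: ρ → (4,2,-4)
closes: descent 0, river 6
min |a| on river = 2

2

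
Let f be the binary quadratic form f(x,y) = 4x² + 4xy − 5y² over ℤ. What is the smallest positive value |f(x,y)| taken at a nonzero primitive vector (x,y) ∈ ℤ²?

river: ρ → (-5,6,3)
river: ρ → (3,6,-5)
river: ρ → (-5,4,4)
river: ρ → (4,4,-5)
closes: descent 0, river 4
min |a| on river = 3

3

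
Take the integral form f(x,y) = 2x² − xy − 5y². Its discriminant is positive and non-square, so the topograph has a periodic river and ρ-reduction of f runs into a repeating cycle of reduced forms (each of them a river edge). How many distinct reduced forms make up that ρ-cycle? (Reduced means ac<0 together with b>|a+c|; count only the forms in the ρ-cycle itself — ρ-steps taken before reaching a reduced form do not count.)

D = 41, ⌊√D⌋ = 6
descent: ρ → (-5,1,2)
descent: ρ → (2,3,-4)  [lands on river]
river: ρ → (-4,5,1)
river: ρ → (1,5,-4)
river: ρ → (-4,3,2)
river: ρ → (2,5,-2)
river: ρ → (-2,3,4)
river: ρ → (4,5,-1)
river: ρ → (-1,5,4)
river: ρ → (4,3,-2)
river: ρ → (-2,5,2)
ρ-cycle length = 10 (tail of 2 descent steps not counted)

10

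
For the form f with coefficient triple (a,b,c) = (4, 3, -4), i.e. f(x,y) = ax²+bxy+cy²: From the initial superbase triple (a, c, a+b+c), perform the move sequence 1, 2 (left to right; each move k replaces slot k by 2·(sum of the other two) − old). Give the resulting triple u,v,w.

start (4,-4,3) = (f(1,0),f(0,1),f(1,1))
replace slot 1: 2·((-4)+3) − 4 = -6 → (-6,-4,3)
replace slot 2: 2·((-6)+3) − (-4) = -2 → (-6,-2,3)

-6,-2,3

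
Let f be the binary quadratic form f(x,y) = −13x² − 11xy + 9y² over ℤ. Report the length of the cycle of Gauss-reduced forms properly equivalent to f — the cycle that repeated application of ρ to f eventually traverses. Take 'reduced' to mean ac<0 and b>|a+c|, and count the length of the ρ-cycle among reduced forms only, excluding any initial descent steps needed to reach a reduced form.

D = 589, ⌊√D⌋ = 24
descent: ρ → (9,11,-13)  [lands on river]
river: ρ → (-13,15,7)
river: ρ → (7,13,-15)
river: ρ → (-15,17,5)
river: ρ → (5,23,-3)
river: ρ → (-3,19,19)
river: ρ → (19,19,-3)
river: ρ → (-3,23,5)
river: ρ → (5,17,-15)
river: ρ → (-15,13,7)
river: ρ → (7,15,-13)
river: ρ → (-13,11,9)
river: ρ → (9,7,-15)
river: ρ → (-15,23,1)
river: ρ → (1,23,-15)
river: ρ → (-15,7,9)
ρ-cycle length = 16 (tail of 1 descent step not counted)

16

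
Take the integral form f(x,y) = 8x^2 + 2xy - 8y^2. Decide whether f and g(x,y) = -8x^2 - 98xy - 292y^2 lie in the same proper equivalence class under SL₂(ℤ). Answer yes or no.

D₁ = 260, D₂ = 260
river cycle of f (length 6): (-8, 14, 2), (2, 14, -8), (-8, 2, 8), (8, 14, -2), (-2, 14, 8), (8, 2, -8)
river cycle of g (length 6): (-8, 14, 2), (2, 14, -8), (-8, 2, 8), (8, 14, -2), (-2, 14, 8), (8, 2, -8)
cycles coincide ⇒ equivalent

yes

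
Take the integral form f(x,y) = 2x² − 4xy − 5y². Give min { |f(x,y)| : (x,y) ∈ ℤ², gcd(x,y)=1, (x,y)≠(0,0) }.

descent: ρ → (-5,4,2)  [lands on river]
river: ρ → (2,4,-5)
river: ρ → (-5,6,1)
river: ρ → (1,6,-5)
closes: descent 1, river 4
min |a| on river = 1

1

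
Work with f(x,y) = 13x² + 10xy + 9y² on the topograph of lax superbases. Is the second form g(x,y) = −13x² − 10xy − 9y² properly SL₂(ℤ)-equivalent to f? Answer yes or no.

D₁ = -368, D₂ = -368
f: flip: (13,10,9)→(9,-10,13)
f: translate: b→8 (≡-10 mod 18), so (9,-10,13)→(9,8,12)
f: reduced (well bottom): (9,8,12) with a≤c, −a<b≤a
g is negative-definite; reduce −g:
−g: flip: (13,10,9)→(9,-10,13)
−g: translate: b→8 (≡-10 mod 18), so (9,-10,13)→(9,8,12)
−g: reduced (well bottom): (9,8,12) with a≤c, −a<b≤a
flip sign back: reduced form of g is (-9,-8,-12)
reduced forms (9, 8, 12) vs (-9, -8, -12) ⇒ inequivalent

no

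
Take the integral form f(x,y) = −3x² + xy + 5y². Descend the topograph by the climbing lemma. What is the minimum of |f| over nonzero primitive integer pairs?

descent: ρ → (5,-1,-3)
descent: ρ → (-3,7,1)  [lands on river]
river: ρ → (1,7,-3)
river: ρ → (-3,5,3)
river: ρ → (3,7,-1)
river: ρ → (-1,7,3)
river: ρ → (3,5,-3)
closes: descent 2, river 6
min |a| on river = 1

1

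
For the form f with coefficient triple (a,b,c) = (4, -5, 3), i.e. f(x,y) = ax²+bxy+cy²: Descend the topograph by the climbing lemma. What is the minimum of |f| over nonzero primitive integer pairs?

translate: b→3 (≡-5 mod 8), so (4,-5,3)→(4,3,2)
flip: (4,3,2)→(2,-3,4)
translate: b→1 (≡-3 mod 4), so (2,-3,4)→(2,1,3)
reduced (well bottom): (2,1,3) with a≤c, −a<b≤a
well minimum = a = 2

2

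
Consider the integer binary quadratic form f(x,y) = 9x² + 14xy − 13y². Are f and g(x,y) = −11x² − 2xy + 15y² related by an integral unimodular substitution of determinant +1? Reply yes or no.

D₁ = 664, D₂ = 664
river cycle of f (length 22): (-13, 12, 10), (10, 8, -15), (-15, 22, 3), (3, 20, -22), (-22, 24, 1), (1, 24, -22), (-22, 20, 3), (3, 22, -15), (-15, 8, 10), (10, 12, -13), … (12 more)
river cycle of g (length 22): (-11, 20, 6), (6, 16, -17), (-17, 18, 5), (5, 22, -9), (-9, 14, 13), (13, 12, -10), (-10, 8, 15), (15, 22, -3), (-3, 20, 22), (22, 24, -1), … (12 more)
cycles differ ⇒ inequivalent

no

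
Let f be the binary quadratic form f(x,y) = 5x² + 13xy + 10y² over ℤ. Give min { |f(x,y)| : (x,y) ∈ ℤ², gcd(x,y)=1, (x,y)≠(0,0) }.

translate: b→3 (≡13 mod 10), so (5,13,10)→(5,3,2)
flip: (5,3,2)→(2,-3,5)
translate: b→1 (≡-3 mod 4), so (2,-3,5)→(2,1,4)
reduced (well bottom): (2,1,4) with a≤c, −a<b≤a
well minimum = a = 2

2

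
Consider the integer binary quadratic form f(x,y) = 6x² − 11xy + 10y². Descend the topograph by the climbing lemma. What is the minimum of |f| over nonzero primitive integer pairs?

translate: b→1 (≡-11 mod 12), so (6,-11,10)→(6,1,5)
flip: (6,1,5)→(5,-1,6)
reduced (well bottom): (5,-1,6) with a≤c, −a<b≤a
well minimum = a = 5

5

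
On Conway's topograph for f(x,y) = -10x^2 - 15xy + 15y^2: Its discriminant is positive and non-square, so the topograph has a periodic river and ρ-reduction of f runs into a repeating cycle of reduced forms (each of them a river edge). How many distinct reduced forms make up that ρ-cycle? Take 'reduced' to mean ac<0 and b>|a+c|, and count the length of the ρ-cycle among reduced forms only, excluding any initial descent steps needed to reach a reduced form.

D = 825, ⌊√D⌋ = 28
descent: ρ → (15,15,-10)  [lands on river]
river: ρ → (-10,25,5)
river: ρ → (5,25,-10)
river: ρ → (-10,15,15)
ρ-cycle length = 4 (tail of 1 descent step not counted)

4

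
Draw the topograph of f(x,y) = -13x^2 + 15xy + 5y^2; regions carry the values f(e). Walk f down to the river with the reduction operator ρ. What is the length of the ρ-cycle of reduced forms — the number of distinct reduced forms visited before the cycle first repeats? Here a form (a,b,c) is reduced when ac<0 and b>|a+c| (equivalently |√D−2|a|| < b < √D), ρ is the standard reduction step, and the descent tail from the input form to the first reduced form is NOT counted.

D = 485, ⌊√D⌋ = 22
river: ρ → (5,15,-13)
river: ρ → (-13,11,7)
river: ρ → (7,17,-7)
river: ρ → (-7,11,13)
river: ρ → (13,15,-5)
river: ρ → (-5,15,13)
river: ρ → (13,11,-7)
river: ρ → (-7,17,7)
river: ρ → (7,11,-13)
river: ρ → (-13,15,5)
ρ-cycle length = 10 (tail of 0 descent steps not counted)

10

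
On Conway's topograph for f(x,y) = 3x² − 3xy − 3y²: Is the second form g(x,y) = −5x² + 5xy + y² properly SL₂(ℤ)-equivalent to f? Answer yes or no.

D₁ = 45, D₂ = 45
river cycle of f (length 2): (-3, 3, 3), (3, 3, -3)
river cycle of g (length 2): (1, 5, -5), (-5, 5, 1)
cycles differ ⇒ inequivalent

no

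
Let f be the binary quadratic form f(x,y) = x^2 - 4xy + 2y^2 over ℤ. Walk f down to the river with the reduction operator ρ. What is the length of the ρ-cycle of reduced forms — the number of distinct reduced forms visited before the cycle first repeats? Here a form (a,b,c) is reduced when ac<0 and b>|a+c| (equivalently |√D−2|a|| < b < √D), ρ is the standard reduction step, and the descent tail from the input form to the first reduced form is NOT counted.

D = 8, ⌊√D⌋ = 2
descent: ρ → (2,0,-1)
descent: ρ → (-1,2,1)  [lands on river]
river: ρ → (1,2,-1)
ρ-cycle length = 2 (tail of 2 descent steps not counted)

2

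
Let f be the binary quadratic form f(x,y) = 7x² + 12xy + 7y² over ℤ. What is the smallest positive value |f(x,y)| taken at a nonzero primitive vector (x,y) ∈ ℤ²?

translate: b→-2 (≡12 mod 14), so (7,12,7)→(7,-2,2)
flip: (7,-2,2)→(2,2,7)
reduced (well bottom): (2,2,7) with a≤c, −a<b≤a
well minimum = a = 2

2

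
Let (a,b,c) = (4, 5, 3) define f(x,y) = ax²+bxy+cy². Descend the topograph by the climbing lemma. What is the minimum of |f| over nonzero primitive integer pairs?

translate: b→-3 (≡5 mod 8), so (4,5,3)→(4,-3,2)
flip: (4,-3,2)→(2,3,4)
translate: b→-1 (≡3 mod 4), so (2,3,4)→(2,-1,3)
reduced (well bottom): (2,-1,3) with a≤c, −a<b≤a
well minimum = a = 2

2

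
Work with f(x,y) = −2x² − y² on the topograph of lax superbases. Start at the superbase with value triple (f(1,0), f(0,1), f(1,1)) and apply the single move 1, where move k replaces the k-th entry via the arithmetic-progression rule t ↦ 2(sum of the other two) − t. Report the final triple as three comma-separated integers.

start (-2,-1,-3) = (f(1,0),f(0,1),f(1,1))
replace slot 1: 2·((-1)+(-3)) − (-2) = -6 → (-6,-1,-3)

-6,-1,-3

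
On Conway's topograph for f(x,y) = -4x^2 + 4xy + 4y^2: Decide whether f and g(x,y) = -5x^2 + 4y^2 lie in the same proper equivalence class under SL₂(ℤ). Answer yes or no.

D₁ = 80, D₂ = 80
river cycle of f (length 2): (4, 4, -4), (-4, 4, 4)
river cycle of g (length 2): (4, 8, -1), (-1, 8, 4)
cycles differ ⇒ inequivalent

no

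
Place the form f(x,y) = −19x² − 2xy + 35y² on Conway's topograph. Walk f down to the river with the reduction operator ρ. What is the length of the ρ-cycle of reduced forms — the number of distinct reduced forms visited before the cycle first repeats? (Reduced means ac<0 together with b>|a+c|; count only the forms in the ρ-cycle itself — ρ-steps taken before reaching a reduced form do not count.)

D = 2664, ⌊√D⌋ = 51
descent: ρ → (35,2,-19)
descent: ρ → (-19,36,18)  [lands on river]
river: ρ → (18,36,-19)
river: ρ → (-19,40,14)
river: ρ → (14,44,-13)
river: ρ → (-13,34,29)
river: ρ → (29,24,-18)
river: ρ → (-18,48,5)
river: ρ → (5,42,-45)
river: ρ → (-45,48,2)
river: ρ → (2,48,-45)
river: ρ → (-45,42,5)
river: ρ → (5,48,-18)
river: ρ → (-18,24,29)
river: ρ → (29,34,-13)
river: ρ → (-13,44,14)
river: ρ → (14,40,-19)
ρ-cycle length = 16 (tail of 2 descent steps not counted)

16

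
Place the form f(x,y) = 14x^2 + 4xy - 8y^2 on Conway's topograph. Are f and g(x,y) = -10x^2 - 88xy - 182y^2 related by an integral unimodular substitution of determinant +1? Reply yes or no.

D₁ = 464, D₂ = 464
river cycle of f (length 10): (-8, 12, 10), (10, 8, -10), (-10, 12, 8), (8, 20, -2), (-2, 20, 8), (8, 12, -10), (-10, 8, 10), (10, 12, -8), (-8, 20, 2), (2, 20, -8)
river cycle of g (length 10): (-10, 12, 8), (8, 20, -2), (-2, 20, 8), (8, 12, -10), (-10, 8, 10), (10, 12, -8), (-8, 20, 2), (2, 20, -8), (-8, 12, 10), (10, 8, -10)
cycles coincide ⇒ equivalent

yes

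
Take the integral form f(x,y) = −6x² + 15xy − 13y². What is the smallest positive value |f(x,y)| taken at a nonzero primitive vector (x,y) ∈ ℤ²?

translate: b→-3 (≡-15 mod 12), so (6,-15,13)→(6,-3,4)
flip: (6,-3,4)→(4,3,6)
reduced (well bottom): (4,3,6) with a≤c, −a<b≤a
well minimum |f| = |-4| = 4 (negative-definite)

4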